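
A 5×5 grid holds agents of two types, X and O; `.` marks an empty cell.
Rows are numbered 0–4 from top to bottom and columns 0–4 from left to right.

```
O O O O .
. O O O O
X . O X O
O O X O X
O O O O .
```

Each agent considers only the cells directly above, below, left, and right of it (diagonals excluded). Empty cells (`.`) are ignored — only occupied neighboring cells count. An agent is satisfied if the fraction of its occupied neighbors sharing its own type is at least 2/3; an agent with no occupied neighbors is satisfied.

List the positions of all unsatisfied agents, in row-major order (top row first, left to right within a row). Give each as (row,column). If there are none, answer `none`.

Row 0: (0,0)O 1/1 ok · (0,1)O 3/3 ok · (0,2)O 3/3 ok · (0,3)O 2/2 ok
Row 1: (1,1)O 2/2 ok · (1,2)O 4/4 ok · (1,3)O 3/4 ok · (1,4)O 2/2 ok
Row 2: (2,0)X 0/1 unhappy · (2,2)O 1/3 unhappy · (2,3)X 0/4 unhappy · (2,4)O 1/3 unhappy
Row 3: (3,0)O 2/3 ok · (3,1)O 2/3 ok · (3,2)X 0/4 unhappy · (3,3)O 1/4 unhappy · (3,4)X 0/2 unhappy
Row 4: (4,0)O 2/2 ok · (4,1)O 3/3 ok · (4,2)O 2/3 ok · (4,3)O 2/2 ok

(2,0), (2,2), (2,3), (2,4), (3,2), (3,3), (3,4)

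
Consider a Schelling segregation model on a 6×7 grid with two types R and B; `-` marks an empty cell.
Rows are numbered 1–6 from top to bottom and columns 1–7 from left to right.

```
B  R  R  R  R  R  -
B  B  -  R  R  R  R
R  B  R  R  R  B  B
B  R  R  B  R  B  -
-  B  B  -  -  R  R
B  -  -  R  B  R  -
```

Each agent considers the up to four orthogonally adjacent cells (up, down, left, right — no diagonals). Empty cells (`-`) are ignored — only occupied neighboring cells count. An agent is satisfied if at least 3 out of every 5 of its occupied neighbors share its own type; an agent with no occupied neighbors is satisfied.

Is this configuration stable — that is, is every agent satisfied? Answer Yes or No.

No

(1,1)B 1/2 ✗
(1,2)R 1/3 ✗
(1,3)R 2/2 ✓
(1,4)R 3/3 ✓
(1,5)R 3/3 ✓
(1,6)R 2/2 ✓
(2,1)B 2/3 ✓
(2,2)B 2/3 ✓
(2,4)R 3/3 ✓
(2,5)R 4/4 ✓
(2,6)R 3/4 ✓
(2,7)R 1/2 ✗
(3,1)R 0/3 ✗
(3,2)B 1/4 ✗
(3,3)R 2/3 ✓
(3,4)R 3/4 ✓
(3,5)R 3/4 ✓
(3,6)B 2/4 ✗
(3,7)B 1/2 ✗
(4,1)B 0/2 ✗
(4,2)R 1/4 ✗
(4,3)R 2/4 ✗
(4,4)B 0/3 ✗
(4,5)R 1/3 ✗
(4,6)B 1/3 ✗
(5,2)B 1/2 ✗
(5,3)B 1/2 ✗
(5,6)R 2/3 ✓
(5,7)R 1/1 ✓
(6,1)B 0/0 ✓
(6,4)R 0/1 ✗
(6,5)B 0/2 ✗
(6,6)R 1/2 ✗
For instance (1,1) has only 1/2 same-type neighbors, below 3/5.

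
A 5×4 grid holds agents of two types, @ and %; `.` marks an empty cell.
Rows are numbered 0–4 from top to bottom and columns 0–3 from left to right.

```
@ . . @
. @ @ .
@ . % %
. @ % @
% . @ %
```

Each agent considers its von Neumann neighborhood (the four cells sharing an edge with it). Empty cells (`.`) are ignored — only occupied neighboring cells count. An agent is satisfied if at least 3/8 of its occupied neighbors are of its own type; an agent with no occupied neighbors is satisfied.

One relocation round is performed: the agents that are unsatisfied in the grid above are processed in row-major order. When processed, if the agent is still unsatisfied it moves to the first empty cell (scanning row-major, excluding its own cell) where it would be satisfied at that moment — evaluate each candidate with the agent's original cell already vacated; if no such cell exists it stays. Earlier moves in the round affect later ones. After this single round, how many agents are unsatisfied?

0

Initially unsatisfied (in order): (3,1), (3,2), (3,3), (4,2), (4,3).
  (3,1) → (0,1).
  (3,2) → (3,0).
  (3,3) → (0,2).
  (4,2) → (1,0).
  (4,3): now satisfied by earlier moves; stays.
Resulting grid:
@ @ @ @
@ @ @ .
@ . % %
% . . .
% . . %
All satisfied now.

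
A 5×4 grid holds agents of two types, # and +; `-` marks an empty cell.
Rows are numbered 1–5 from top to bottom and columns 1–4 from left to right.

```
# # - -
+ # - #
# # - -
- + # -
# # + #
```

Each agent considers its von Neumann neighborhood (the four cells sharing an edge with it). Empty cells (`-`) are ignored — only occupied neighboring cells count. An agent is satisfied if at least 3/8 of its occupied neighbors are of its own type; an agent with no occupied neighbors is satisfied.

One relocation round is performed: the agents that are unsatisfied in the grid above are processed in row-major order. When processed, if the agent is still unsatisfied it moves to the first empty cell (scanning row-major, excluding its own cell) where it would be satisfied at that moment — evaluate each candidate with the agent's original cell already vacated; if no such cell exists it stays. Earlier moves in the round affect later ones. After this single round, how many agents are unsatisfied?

Initially unsatisfied (in order): (2,1), (4,2), (4,3), (5,2), (5,3), (5,4).
  (2,1): no empty cell satisfies it; stays.
  (4,2): no empty cell satisfies it; stays.
  (4,3) → (1,3).
  (5,2) → (1,4).
  (5,3) → (4,3).
  (5,4): now satisfied by earlier moves; stays.
Resulting grid:
# # # #
+ # - #
# # - -
- + + -
# - - #
Unsatisfied now: (2,1).

1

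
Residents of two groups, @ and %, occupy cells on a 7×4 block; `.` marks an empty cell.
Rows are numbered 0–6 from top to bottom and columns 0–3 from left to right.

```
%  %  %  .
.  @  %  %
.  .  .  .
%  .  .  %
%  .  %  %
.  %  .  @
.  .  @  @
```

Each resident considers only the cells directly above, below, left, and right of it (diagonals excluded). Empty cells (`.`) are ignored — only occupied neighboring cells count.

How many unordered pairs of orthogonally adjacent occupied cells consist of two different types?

3

Scan each occupied cell's neighbors to the right and below so each pair is counted once.
From row 0: 1 unlike of 4 pairs (running 1/4).
From row 1: 1 unlike of 2 pairs (running 2/6).
From row 3: 0 unlike of 2 pairs (running 2/8).
From row 4: 1 unlike of 2 pairs (running 3/10).
From row 5: 0 unlike of 1 pairs (running 3/11).
From row 6: 0 unlike of 1 pairs (running 3/12).
Total adjacent occupied pairs: 12; unlike-type pairs: 3.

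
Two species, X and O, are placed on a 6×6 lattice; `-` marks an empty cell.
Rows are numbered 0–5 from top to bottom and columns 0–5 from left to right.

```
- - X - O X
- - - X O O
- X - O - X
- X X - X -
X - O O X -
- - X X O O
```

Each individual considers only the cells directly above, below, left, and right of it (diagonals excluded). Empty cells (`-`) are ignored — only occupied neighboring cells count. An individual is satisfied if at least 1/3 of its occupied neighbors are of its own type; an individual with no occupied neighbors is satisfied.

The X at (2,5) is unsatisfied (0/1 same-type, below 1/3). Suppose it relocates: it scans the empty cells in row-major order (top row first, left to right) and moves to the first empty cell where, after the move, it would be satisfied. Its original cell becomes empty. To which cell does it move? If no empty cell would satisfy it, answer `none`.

Vacating (2,5). Empty cells in order:
  (0,0): 0/0 same-type → satisfied — stop here.

(0,0)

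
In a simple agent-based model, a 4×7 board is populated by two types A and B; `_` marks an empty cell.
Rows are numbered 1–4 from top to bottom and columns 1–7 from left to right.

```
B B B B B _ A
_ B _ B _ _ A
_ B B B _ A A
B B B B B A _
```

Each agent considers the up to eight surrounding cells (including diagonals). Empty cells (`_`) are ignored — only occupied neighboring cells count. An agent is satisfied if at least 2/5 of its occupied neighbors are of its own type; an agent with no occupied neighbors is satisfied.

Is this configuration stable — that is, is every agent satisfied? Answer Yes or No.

Row 1: (1,1)B 2/2 ok · (1,2)B 3/3 ok · (1,3)B 4/4 ok · (1,4)B 3/3 ok · (1,5)B 2/2 ok · (1,7)A 1/1 ok
Row 2: (2,2)B 5/5 ok · (2,4)B 5/5 ok · (2,7)A 3/3 ok
Row 3: (3,2)B 5/5 ok · (3,3)B 7/7 ok · (3,4)B 5/5 ok · (3,6)A 3/4 ok · (3,7)A 3/3 ok
Row 4: (4,1)B 2/2 ok · (4,2)B 4/4 ok · (4,3)B 5/5 ok · (4,4)B 4/4 ok · (4,5)B 2/4 ok · (4,6)A 2/3 ok
All meet the threshold, so the configuration is stable.

Yes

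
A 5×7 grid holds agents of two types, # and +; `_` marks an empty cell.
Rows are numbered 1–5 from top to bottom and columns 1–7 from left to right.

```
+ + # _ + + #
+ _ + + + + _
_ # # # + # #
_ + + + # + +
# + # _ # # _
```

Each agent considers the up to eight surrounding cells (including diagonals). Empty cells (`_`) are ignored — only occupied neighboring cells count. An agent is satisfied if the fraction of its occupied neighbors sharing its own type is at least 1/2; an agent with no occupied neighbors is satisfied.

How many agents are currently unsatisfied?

Row 1: (1,1)+ 2/2 ok · (1,2)+ 3/4 ok · (1,3)# 0/3 unhappy · (1,5)+ 4/4 ok · (1,6)+ 3/4 ok · (1,7)# 0/2 unhappy
Row 2: (2,1)+ 2/3 ok · (2,3)+ 2/6 unhappy · (2,4)+ 4/7 ok · (2,5)+ 5/7 ok · (2,6)+ 4/7 ok
Row 3: (3,2)# 1/5 unhappy · (3,3)# 2/7 unhappy · (3,4)# 2/8 unhappy · (3,5)+ 5/8 ok · (3,6)# 2/7 unhappy · (3,7)# 1/4 unhappy
Row 4: (4,2)+ 2/6 unhappy · (4,3)+ 3/7 unhappy · (4,4)+ 2/7 unhappy · (4,5)# 4/7 ok · (4,6)+ 2/7 unhappy · (4,7)+ 1/4 unhappy
Row 5: (5,1)# 0/2 unhappy · (5,2)+ 2/4 ok · (5,3)# 0/4 unhappy · (5,5)# 2/4 ok · (5,6)# 2/4 ok
Unsatisfied: (1,3), (1,7), (2,3), (3,2), (3,3), (3,4), (3,6), (3,7), (4,2), (4,3), (4,4), (4,6), (4,7), (5,1), (5,3) — 15 in total.

15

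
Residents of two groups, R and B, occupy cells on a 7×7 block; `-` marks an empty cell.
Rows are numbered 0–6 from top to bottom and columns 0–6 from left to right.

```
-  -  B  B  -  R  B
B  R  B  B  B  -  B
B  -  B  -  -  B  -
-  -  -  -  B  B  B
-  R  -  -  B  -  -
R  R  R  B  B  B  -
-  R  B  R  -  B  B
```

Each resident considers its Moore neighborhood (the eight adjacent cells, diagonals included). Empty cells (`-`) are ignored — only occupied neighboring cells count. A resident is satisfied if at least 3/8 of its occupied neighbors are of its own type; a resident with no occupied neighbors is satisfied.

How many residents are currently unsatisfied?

4

Row 0: (0,2)B 3/4 ✓ · (0,3)B 4/4 ✓ · (0,5)R 0/3 ✗ · (0,6)B 1/2 ✓
Row 1: (1,0)B 1/2 ✓ · (1,1)R 0/5 ✗ · (1,2)B 4/5 ✓ · (1,3)B 5/5 ✓ · (1,4)B 3/4 ✓ · (1,6)B 2/3 ✓
Row 2: (2,0)B 1/2 ✓ · (2,2)B 2/3 ✓ · (2,5)B 5/5 ✓
Row 3: (3,4)B 3/3 ✓ · (3,5)B 4/4 ✓ · (3,6)B 2/2 ✓
Row 4: (4,1)R 3/3 ✓ · (4,4)B 5/5 ✓
Row 5: (5,0)R 3/3 ✓ · (5,1)R 4/5 ✓ · (5,2)R 4/6 ✓ · (5,3)B 3/5 ✓ · (5,4)B 4/5 ✓ · (5,5)B 4/4 ✓
Row 6: (6,1)R 3/4 ✓ · (6,2)B 1/5 ✗ · (6,3)R 1/4 ✗ · (6,5)B 3/3 ✓ · (6,6)B 2/2 ✓
Unsatisfied: (0,5), (1,1), (6,2), (6,3) — 4 in total.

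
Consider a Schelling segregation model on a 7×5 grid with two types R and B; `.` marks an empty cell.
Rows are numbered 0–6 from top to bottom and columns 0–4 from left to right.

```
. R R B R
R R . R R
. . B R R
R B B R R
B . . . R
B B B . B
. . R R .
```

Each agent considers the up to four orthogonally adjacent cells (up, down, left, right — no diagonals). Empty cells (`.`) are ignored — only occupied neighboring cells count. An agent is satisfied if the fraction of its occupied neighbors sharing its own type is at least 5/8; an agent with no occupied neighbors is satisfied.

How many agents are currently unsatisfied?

(0,1)R 2/2 ✓
(0,2)R 1/2 ✗
(0,3)B 0/3 ✗
(0,4)R 1/2 ✗
(1,0)R 1/1 ✓
(1,1)R 2/2 ✓
(1,3)R 2/3 ✓
(1,4)R 3/3 ✓
(2,2)B 1/2 ✗
(2,3)R 3/4 ✓
(2,4)R 3/3 ✓
(3,0)R 0/2 ✗
(3,1)B 1/2 ✗
(3,2)B 2/3 ✓
(3,3)R 2/3 ✓
(3,4)R 3/3 ✓
(4,0)B 1/2 ✗
(4,4)R 1/2 ✗
(5,0)B 2/2 ✓
(5,1)B 2/2 ✓
(5,2)B 1/2 ✗
(5,4)B 0/1 ✗
(6,2)R 1/2 ✗
(6,3)R 1/1 ✓
Unsatisfied: (0,2), (0,3), (0,4), (2,2), (3,0), (3,1), (4,0), (4,4), (5,2), (5,4), (6,2) — 11 in total.

11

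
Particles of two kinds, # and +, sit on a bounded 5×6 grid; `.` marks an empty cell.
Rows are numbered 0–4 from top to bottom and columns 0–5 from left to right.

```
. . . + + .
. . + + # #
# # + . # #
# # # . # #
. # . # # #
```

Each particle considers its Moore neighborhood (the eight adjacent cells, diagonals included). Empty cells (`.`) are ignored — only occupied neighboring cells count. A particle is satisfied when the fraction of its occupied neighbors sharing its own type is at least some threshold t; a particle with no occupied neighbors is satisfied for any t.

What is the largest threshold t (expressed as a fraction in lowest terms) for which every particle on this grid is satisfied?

(0,3)+ 3/4
(0,4)+ 2/4
(1,2)+ 3/4
(1,3)+ 4/6
(1,4)# 3/6
(1,5)# 3/4
(2,0)# 3/3
(2,1)# 4/6
(2,2)+ 2/5
(2,4)# 5/6
(2,5)# 5/5
(3,0)# 4/4
(3,1)# 5/6
(3,2)# 4/5
(3,4)# 6/6
(3,5)# 5/5
(4,1)# 3/3
(4,3)# 3/3
(4,4)# 4/4
(4,5)# 3/3
The smallest same-type fraction is 2/5 at (2,2), which reduces to 2/5. Any threshold above that leaves this particle unsatisfied.

2/5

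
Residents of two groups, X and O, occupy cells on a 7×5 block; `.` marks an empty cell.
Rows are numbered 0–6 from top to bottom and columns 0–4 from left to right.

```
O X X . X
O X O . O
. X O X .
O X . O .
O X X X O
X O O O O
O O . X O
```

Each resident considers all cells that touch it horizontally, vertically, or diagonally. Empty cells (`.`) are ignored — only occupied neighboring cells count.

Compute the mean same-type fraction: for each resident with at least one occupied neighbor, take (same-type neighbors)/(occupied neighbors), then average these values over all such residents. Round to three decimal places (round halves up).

0.382

(0,0)O 1/3
(0,1)X 2/5
(0,2)X 2/3
(0,4)X 0/1
(1,0)O 1/4
(1,1)X 3/7
(1,2)O 1/6
(1,4)O 0/2
(2,1)X 2/6
(2,2)O 2/6
(2,3)X 0/4
(3,0)O 1/4
(3,1)X 3/6
(3,3)O 2/5
(4,0)O 2/5
(4,1)X 3/7
(4,2)X 3/7
(4,3)X 1/6
(4,4)O 3/4
(5,0)X 1/5
(5,1)O 4/7
(5,2)O 3/7
(5,3)O 4/7
(5,4)O 3/5
(6,0)O 2/3
(6,1)O 3/4
(6,3)X 0/4
(6,4)O 2/3
Sum over 28 residents: 1/3 + 2/5 + 2/3 + 0/1 + 1/4 + 3/7 + 1/6 + 0/2 + 2/6 + 2/6 + 0/4 + 1/4 + 3/6 + 2/5 + 2/5 + 3/7 + 3/7 + 1/6 + 3/4 + 1/5 + 4/7 + 3/7 + 4/7 + 3/5 + 2/3 + 3/4 + 0/4 + 2/3 = 449/42; mean = 449/42 ÷ 28 = 449/1176 = 0.381802… → 0.382.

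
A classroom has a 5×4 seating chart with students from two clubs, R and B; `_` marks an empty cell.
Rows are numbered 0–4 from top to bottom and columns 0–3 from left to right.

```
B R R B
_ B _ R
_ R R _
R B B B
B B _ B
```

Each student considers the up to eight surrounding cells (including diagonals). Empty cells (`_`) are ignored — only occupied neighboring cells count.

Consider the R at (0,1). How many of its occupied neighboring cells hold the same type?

1

Occupied neighbors of (0,1): (0,0)=B, (0,2)=R, (1,1)=B.
Same type (R): 1 of 3.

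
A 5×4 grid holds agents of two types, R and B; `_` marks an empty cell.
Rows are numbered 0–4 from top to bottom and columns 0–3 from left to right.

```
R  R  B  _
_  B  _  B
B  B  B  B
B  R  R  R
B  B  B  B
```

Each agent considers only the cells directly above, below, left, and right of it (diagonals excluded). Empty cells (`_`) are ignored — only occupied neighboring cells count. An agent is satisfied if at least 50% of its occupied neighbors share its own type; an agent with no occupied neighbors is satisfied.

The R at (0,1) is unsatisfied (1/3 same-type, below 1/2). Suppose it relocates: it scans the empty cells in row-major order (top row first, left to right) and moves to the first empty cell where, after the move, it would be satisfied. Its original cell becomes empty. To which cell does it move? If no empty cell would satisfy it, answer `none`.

Vacating (0,1). Empty cells in order:
  (0,3): 0/2 same-type → still unsatisfied.
  (1,0): 1/3 same-type → still unsatisfied.
  (1,2): 0/4 same-type → still unsatisfied.

none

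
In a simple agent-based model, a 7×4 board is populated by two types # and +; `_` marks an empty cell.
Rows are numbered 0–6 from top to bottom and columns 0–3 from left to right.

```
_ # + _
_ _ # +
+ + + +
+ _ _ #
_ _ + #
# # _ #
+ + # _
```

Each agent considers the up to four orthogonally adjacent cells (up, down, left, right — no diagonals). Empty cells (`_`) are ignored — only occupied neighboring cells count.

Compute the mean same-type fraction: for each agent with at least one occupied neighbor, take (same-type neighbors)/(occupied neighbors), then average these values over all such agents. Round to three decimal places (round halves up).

0.491

(0,1)# 0/1
(0,2)+ 0/2
(1,2)# 0/3
(1,3)+ 1/2
(2,0)+ 2/2
(2,1)+ 2/2
(2,2)+ 2/3
(2,3)+ 2/3
(3,0)+ 1/1
(3,3)# 1/2
(4,2)+ 0/1
(4,3)# 2/3
(5,0)# 1/2
(5,1)# 1/2
(5,3)# 1/1
(6,0)+ 1/2
(6,1)+ 1/3
(6,2)# 0/1
Sum over 18 agents: 0/1 + 0/2 + 0/3 + 1/2 + 2/2 + 2/2 + 2/3 + 2/3 + 1/1 + 1/2 + 0/1 + 2/3 + 1/2 + 1/2 + 1/1 + 1/2 + 1/3 + 0/1 = 53/6; mean = 53/6 ÷ 18 = 53/108 = 0.490740… → 0.491.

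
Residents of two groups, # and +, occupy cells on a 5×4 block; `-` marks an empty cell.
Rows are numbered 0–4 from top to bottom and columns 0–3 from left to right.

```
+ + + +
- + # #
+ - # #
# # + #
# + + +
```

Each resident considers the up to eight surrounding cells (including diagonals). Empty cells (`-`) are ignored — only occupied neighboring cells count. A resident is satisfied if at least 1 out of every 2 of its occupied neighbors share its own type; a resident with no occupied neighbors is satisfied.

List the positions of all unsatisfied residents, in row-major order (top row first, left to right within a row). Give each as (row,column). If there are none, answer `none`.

(0,3), (1,2), (2,0), (3,1), (3,2), (3,3), (4,1)

Row 0: (0,0)+ 2/2 satisfied · (0,1)+ 3/4 satisfied · (0,2)+ 3/5 satisfied · (0,3)+ 1/3 not
Row 1: (1,1)+ 4/6 satisfied · (1,2)# 3/7 not · (1,3)# 3/5 satisfied
Row 2: (2,0)+ 1/3 not · (2,2)# 5/7 satisfied · (2,3)# 4/5 satisfied
Row 3: (3,0)# 2/4 satisfied · (3,1)# 3/7 not · (3,2)+ 3/7 not · (3,3)# 2/5 not
Row 4: (4,0)# 2/3 satisfied · (4,1)+ 2/5 not · (4,2)+ 3/5 satisfied · (4,3)+ 2/3 satisfied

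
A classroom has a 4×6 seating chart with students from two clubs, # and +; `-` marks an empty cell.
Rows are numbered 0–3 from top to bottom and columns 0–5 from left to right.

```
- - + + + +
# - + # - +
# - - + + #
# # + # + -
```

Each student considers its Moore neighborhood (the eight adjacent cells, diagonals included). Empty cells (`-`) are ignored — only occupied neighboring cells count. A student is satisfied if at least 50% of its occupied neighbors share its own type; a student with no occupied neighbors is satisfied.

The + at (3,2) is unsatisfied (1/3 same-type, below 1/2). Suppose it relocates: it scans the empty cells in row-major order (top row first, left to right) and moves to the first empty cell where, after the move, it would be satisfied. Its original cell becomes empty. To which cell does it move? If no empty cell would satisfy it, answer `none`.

(0,1)

Vacating (3,2). Empty cells in order:
  (0,0): 0/1 same-type → still unsatisfied.
  (0,1): 2/3 same-type → satisfied — stop here.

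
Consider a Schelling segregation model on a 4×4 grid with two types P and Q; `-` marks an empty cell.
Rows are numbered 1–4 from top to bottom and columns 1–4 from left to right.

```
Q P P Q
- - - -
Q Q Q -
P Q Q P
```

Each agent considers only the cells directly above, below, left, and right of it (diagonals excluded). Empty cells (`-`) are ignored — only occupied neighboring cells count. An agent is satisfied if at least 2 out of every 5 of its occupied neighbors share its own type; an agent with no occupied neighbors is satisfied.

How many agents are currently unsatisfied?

4

Row 1: (1,1)Q 0/1 ✗ · (1,2)P 1/2 ✓ · (1,3)P 1/2 ✓ · (1,4)Q 0/1 ✗
Row 3: (3,1)Q 1/2 ✓ · (3,2)Q 3/3 ✓ · (3,3)Q 2/2 ✓
Row 4: (4,1)P 0/2 ✗ · (4,2)Q 2/3 ✓ · (4,3)Q 2/3 ✓ · (4,4)P 0/1 ✗
Unsatisfied: (1,1), (1,4), (4,1), (4,4) — 4 in total.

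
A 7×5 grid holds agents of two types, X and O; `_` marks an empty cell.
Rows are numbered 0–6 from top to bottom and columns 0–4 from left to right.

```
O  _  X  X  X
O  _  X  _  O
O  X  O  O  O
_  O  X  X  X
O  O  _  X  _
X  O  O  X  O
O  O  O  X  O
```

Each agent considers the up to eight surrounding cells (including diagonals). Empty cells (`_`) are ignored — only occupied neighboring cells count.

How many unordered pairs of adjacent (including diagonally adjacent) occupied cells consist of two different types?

Scan each occupied cell's neighbors to the right and below (and the two forward diagonals) so each pair is counted once.
Row 0: O(0,0)–O(1,0)= X(0,2)–X(0,3)= X(0,2)–X(1,2)= X(0,3)–X(0,4)= X(0,3)–O(1,4)≠ X(0,3)–X(1,2)= X(0,4)–O(1,4)≠  → 2/7 unlike.
Row 1: O(1,0)–O(2,0)= O(1,0)–X(2,1)≠ X(1,2)–O(2,2)≠ X(1,2)–O(2,3)≠ X(1,2)–X(2,1)= O(1,4)–O(2,4)= O(1,4)–O(2,3)=  → 3/7 unlike.
Row 2: O(2,0)–X(2,1)≠ O(2,0)–O(3,1)= X(2,1)–O(2,2)≠ X(2,1)–O(3,1)≠ X(2,1)–X(3,2)= O(2,2)–O(2,3)= O(2,2)–X(3,2)≠ O(2,2)–X(3,3)≠ O(2,2)–O(3,1)= O(2,3)–O(2,4)= O(2,3)–X(3,3)≠ O(2,3)–X(3,4)≠ O(2,3)–X(3,2)≠ O(2,4)–X(3,4)≠ O(2,4)–X(3,3)≠  → 10/15 unlike.
Row 3: O(3,1)–X(3,2)≠ O(3,1)–O(4,1)= O(3,1)–O(4,0)= X(3,2)–X(3,3)= X(3,2)–X(4,3)= X(3,2)–O(4,1)≠ X(3,3)–X(3,4)= X(3,3)–X(4,3)= X(3,4)–X(4,3)=  → 2/9 unlike.
Row 4: O(4,0)–O(4,1)= O(4,0)–X(5,0)≠ O(4,0)–O(5,1)= O(4,1)–O(5,1)= O(4,1)–O(5,2)= O(4,1)–X(5,0)≠ X(4,3)–X(5,3)= X(4,3)–O(5,4)≠ X(4,3)–O(5,2)≠  → 4/9 unlike.
Row 5: X(5,0)–O(5,1)≠ X(5,0)–O(6,0)≠ X(5,0)–O(6,1)≠ O(5,1)–O(5,2)= O(5,1)–O(6,1)= O(5,1)–O(6,2)= O(5,1)–O(6,0)= O(5,2)–X(5,3)≠ O(5,2)–O(6,2)= O(5,2)–X(6,3)≠ O(5,2)–O(6,1)= X(5,3)–O(5,4)≠ X(5,3)–X(6,3)= X(5,3)–O(6,4)≠ X(5,3)–O(6,2)≠ O(5,4)–O(6,4)= O(5,4)–X(6,3)≠  → 9/17 unlike.
Row 6: O(6,0)–O(6,1)= O(6,1)–O(6,2)= O(6,2)–X(6,3)≠ X(6,3)–O(6,4)≠  → 2/4 unlike.
Total adjacent occupied pairs: 68; unlike-type pairs: 32.

32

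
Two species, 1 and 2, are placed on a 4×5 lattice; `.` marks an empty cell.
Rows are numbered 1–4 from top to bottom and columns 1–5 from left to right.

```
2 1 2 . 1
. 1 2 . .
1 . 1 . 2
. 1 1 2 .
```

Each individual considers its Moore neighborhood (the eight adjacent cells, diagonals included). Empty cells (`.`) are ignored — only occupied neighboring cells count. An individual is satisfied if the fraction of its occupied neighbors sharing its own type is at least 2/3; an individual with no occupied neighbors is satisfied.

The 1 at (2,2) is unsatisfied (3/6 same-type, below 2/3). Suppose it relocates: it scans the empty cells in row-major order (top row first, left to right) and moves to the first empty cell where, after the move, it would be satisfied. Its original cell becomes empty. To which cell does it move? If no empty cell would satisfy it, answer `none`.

(2,1)

Vacating (2,2). Empty cells in order:
  (1,4): 1/3 same-type → still unsatisfied.
  (2,1): 2/3 same-type → satisfied — stop here.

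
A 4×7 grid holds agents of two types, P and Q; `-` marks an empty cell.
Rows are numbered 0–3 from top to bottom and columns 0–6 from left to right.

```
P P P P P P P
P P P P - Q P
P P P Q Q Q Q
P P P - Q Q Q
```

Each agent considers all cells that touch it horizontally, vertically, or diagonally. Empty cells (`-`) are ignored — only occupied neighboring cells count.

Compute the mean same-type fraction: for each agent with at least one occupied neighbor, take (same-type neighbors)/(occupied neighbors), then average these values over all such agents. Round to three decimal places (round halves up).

0.847

Row 0: (0,0)P 3/3 · (0,1)P 5/5 · (0,2)P 5/5 · (0,3)P 4/4 · (0,4)P 3/4 · (0,5)P 3/4 · (0,6)P 2/3
Row 1: (1,0)P 5/5 · (1,1)P 8/8 · (1,2)P 7/8 · (1,3)P 5/7 · (1,5)Q 3/7 · (1,6)P 2/5
Row 2: (2,0)P 5/5 · (2,1)P 8/8 · (2,2)P 6/7 · (2,3)Q 2/6 · (2,4)Q 5/6 · (2,5)Q 6/7 · (2,6)Q 4/5
Row 3: (3,0)P 3/3 · (3,1)P 5/5 · (3,2)P 3/4 · (3,4)Q 4/4 · (3,5)Q 5/5 · (3,6)Q 3/3
Sum over 26 agents: 3/3 + 5/5 + 5/5 + 4/4 + 3/4 + 3/4 + 2/3 + 5/5 + 8/8 + 7/8 + 5/7 + 3/7 + 2/5 + 5/5 + 8/8 + 6/7 + 2/6 + 5/6 + 6/7 + 4/5 + 3/3 + 5/5 + 3/4 + 4/4 + 5/5 + 3/3 = 18493/840; mean = 18493/840 ÷ 26 = 18493/21840 = 0.846749… → 0.847.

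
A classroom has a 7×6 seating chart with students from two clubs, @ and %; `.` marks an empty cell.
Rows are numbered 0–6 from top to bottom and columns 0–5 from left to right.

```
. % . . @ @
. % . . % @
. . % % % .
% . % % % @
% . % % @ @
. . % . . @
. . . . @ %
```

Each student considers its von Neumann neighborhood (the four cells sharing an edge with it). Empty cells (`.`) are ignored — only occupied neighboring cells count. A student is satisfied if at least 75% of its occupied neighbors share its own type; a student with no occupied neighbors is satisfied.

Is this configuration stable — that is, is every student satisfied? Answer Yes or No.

Row 0: (0,1)% 1/1 satisfied · (0,4)@ 1/2 not · (0,5)@ 2/2 satisfied
Row 1: (1,1)% 1/1 satisfied · (1,4)% 1/3 not · (1,5)@ 1/2 not
Row 2: (2,2)% 2/2 satisfied · (2,3)% 3/3 satisfied · (2,4)% 3/3 satisfied
Row 3: (3,0)% 1/1 satisfied · (3,2)% 3/3 satisfied · (3,3)% 4/4 satisfied · (3,4)% 2/4 not · (3,5)@ 1/2 not
Row 4: (4,0)% 1/1 satisfied · (4,2)% 3/3 satisfied · (4,3)% 2/3 not · (4,4)@ 1/3 not · (4,5)@ 3/3 satisfied
Row 5: (5,2)% 1/1 satisfied · (5,5)@ 1/2 not
Row 6: (6,4)@ 0/1 not · (6,5)% 0/2 not
For instance (0,4) has only 1/2 same-type neighbors, below 3/4.

No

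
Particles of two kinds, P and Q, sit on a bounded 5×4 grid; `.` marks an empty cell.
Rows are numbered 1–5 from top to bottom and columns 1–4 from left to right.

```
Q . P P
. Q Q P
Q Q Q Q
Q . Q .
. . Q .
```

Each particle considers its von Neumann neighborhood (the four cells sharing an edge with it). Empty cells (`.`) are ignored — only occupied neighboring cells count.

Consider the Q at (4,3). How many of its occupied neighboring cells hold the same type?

2

Occupied neighbors of (4,3): (3,3)=Q, (5,3)=Q.
Same type (Q): 2 of 2.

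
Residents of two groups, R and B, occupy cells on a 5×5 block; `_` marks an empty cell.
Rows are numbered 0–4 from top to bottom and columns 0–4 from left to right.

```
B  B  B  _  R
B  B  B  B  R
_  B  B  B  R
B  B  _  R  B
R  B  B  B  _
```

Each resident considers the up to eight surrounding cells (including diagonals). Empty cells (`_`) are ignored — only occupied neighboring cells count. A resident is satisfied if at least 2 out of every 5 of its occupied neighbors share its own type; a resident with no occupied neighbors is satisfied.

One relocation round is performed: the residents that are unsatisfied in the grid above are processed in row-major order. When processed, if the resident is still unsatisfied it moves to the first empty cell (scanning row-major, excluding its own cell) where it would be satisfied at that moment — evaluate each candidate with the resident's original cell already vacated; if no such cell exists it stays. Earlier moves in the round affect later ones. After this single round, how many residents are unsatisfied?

Initially unsatisfied (in order): (3,3), (4,0).
  (3,3) → (0,3).
  (4,0): no empty cell satisfies it; stays.
Resulting grid:
B B B R R
B B B B R
_ B B B R
B B _ _ B
R B B B _
Unsatisfied now: (2,4), (4,0).

2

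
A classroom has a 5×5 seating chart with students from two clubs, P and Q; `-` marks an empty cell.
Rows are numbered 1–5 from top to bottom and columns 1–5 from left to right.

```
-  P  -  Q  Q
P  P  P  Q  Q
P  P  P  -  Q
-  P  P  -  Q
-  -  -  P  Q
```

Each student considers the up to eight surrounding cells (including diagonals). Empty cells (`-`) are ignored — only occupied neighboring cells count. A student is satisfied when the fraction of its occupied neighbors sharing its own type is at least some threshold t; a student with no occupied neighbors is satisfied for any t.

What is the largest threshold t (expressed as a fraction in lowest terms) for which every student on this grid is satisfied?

Row 1: (1,2)P 3/3 · (1,4)Q 3/4 · (1,5)Q 3/3
Row 2: (2,1)P 4/4 · (2,2)P 6/6 · (2,3)P 4/6 · (2,4)Q 4/6 · (2,5)Q 4/4
Row 3: (3,1)P 4/4 · (3,2)P 7/7 · (3,3)P 5/6 · (3,5)Q 3/3
Row 4: (4,2)P 4/4 · (4,3)P 4/4 · (4,5)Q 2/3
Row 5: (5,4)P 1/3 · (5,5)Q 1/2
The smallest same-type fraction is 1/3 at (5,4), which reduces to 1/3. Any threshold above that leaves this student unsatisfied.

1/3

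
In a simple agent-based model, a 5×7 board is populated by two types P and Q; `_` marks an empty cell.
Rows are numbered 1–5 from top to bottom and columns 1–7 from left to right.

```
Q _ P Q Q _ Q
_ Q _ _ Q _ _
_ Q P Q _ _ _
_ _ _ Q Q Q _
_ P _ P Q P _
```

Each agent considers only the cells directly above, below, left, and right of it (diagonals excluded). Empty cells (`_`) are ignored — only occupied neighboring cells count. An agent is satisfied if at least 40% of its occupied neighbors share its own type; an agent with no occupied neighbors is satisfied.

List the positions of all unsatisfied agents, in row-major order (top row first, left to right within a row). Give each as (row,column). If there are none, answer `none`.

(1,1)Q 0/0 satisfied
(1,3)P 0/1 not
(1,4)Q 1/2 satisfied
(1,5)Q 2/2 satisfied
(1,7)Q 0/0 satisfied
(2,2)Q 1/1 satisfied
(2,5)Q 1/1 satisfied
(3,2)Q 1/2 satisfied
(3,3)P 0/2 not
(3,4)Q 1/2 satisfied
(4,4)Q 2/3 satisfied
(4,5)Q 3/3 satisfied
(4,6)Q 1/2 satisfied
(5,2)P 0/0 satisfied
(5,4)P 0/2 not
(5,5)Q 1/3 not
(5,6)P 0/2 not

(1,3), (3,3), (5,4), (5,5), (5,6)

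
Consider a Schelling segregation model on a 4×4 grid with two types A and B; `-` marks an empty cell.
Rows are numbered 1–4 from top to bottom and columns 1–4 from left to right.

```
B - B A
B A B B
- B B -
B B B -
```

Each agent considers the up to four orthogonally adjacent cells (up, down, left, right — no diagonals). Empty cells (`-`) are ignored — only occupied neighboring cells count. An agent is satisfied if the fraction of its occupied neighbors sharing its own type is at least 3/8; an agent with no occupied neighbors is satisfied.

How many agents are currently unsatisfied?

2

Row 1: (1,1)B 1/1 satisfied · (1,3)B 1/2 satisfied · (1,4)A 0/2 not
Row 2: (2,1)B 1/2 satisfied · (2,2)A 0/3 not · (2,3)B 3/4 satisfied · (2,4)B 1/2 satisfied
Row 3: (3,2)B 2/3 satisfied · (3,3)B 3/3 satisfied
Row 4: (4,1)B 1/1 satisfied · (4,2)B 3/3 satisfied · (4,3)B 2/2 satisfied
Unsatisfied: (1,4), (2,2) — 2 in total.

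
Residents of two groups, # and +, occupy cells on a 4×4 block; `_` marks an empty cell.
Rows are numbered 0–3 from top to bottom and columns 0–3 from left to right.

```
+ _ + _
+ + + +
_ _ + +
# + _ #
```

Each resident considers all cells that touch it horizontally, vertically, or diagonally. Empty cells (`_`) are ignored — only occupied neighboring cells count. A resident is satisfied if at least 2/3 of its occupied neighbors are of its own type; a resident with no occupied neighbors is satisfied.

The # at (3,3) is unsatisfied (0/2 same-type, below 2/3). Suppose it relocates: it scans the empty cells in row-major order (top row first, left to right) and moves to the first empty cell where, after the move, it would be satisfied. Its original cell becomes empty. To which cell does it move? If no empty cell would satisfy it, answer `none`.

Vacating (3,3). Empty cells in order:
  (0,1): 0/5 same-type → still unsatisfied.
  (0,3): 0/3 same-type → still unsatisfied.
  (2,0): 1/4 same-type → still unsatisfied.
  (2,1): 1/6 same-type → still unsatisfied.
  (3,2): 0/3 same-type → still unsatisfied.

none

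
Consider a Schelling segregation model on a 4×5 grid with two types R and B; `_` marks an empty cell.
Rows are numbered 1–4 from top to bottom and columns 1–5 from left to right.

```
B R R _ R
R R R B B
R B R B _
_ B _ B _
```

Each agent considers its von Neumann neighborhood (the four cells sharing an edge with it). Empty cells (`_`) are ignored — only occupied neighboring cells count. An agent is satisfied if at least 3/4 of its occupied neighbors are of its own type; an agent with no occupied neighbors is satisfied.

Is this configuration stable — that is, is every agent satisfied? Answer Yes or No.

Row 1: (1,1)B 0/2 not · (1,2)R 2/3 not · (1,3)R 2/2 satisfied · (1,5)R 0/1 not
Row 2: (2,1)R 2/3 not · (2,2)R 3/4 satisfied · (2,3)R 3/4 satisfied · (2,4)B 2/3 not · (2,5)B 1/2 not
Row 3: (3,1)R 1/2 not · (3,2)B 1/4 not · (3,3)R 1/3 not · (3,4)B 2/3 not
Row 4: (4,2)B 1/1 satisfied · (4,4)B 1/1 satisfied
For instance (1,1) has only 0/2 same-type neighbors, below 3/4.

No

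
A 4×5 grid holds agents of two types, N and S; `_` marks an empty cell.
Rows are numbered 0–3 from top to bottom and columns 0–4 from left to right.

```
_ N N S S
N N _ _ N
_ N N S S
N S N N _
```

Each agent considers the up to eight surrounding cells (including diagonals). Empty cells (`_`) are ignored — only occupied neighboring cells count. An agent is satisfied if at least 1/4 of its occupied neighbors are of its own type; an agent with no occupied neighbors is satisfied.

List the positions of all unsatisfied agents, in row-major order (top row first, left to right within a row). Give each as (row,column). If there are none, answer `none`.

(1,4), (2,3), (3,1)

(0,1)N 3/3 satisfied
(0,2)N 2/3 satisfied
(0,3)S 1/3 satisfied
(0,4)S 1/2 satisfied
(1,0)N 3/3 satisfied
(1,1)N 5/5 satisfied
(1,4)N 0/4 not
(2,1)N 5/6 satisfied
(2,2)N 4/6 satisfied
(2,3)S 1/5 not
(2,4)S 1/3 satisfied
(3,0)N 1/2 satisfied
(3,1)S 0/4 not
(3,2)N 3/5 satisfied
(3,3)N 2/4 satisfied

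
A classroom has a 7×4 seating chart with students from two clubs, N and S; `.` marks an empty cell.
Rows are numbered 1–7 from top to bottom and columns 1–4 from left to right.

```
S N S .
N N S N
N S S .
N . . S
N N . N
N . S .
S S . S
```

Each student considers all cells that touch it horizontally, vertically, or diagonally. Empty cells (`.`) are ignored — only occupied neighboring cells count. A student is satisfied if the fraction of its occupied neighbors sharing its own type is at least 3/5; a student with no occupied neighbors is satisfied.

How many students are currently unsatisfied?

(1,1)S 0/3 not
(1,2)N 2/5 not
(1,3)S 1/4 not
(2,1)N 3/5 satisfied
(2,2)N 3/8 not
(2,3)S 3/6 not
(2,4)N 0/3 not
(3,1)N 3/4 satisfied
(3,2)S 2/6 not
(3,3)S 3/5 satisfied
(4,1)N 3/4 satisfied
(4,4)S 1/2 not
(5,1)N 3/3 satisfied
(5,2)N 3/4 satisfied
(5,4)N 0/2 not
(6,1)N 2/4 not
(6,3)S 2/4 not
(7,1)S 1/2 not
(7,2)S 2/3 satisfied
(7,4)S 1/1 satisfied
Unsatisfied: (1,1), (1,2), (1,3), (2,2), (2,3), (2,4), (3,2), (4,4), (5,4), (6,1), (6,3), (7,1) — 12 in total.

12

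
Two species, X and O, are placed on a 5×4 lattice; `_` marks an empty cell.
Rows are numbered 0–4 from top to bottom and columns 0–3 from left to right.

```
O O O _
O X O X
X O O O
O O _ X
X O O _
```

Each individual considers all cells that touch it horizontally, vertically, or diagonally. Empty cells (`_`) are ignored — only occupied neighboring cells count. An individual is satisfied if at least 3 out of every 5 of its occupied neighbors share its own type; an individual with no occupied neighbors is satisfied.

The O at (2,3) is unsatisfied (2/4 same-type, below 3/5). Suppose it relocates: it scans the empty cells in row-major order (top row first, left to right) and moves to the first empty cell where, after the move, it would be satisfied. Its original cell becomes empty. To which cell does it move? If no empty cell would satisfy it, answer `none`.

Vacating (2,3). Empty cells in order:
  (0,3): 2/3 same-type → satisfied — stop here.

(0,3)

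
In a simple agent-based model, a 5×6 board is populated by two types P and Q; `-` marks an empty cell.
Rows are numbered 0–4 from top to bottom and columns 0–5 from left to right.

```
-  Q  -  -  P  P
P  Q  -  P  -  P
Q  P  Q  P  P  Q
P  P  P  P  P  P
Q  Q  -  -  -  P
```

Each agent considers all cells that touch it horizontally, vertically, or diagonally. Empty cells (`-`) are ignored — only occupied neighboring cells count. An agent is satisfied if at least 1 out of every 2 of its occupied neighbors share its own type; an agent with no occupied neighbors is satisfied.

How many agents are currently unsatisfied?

Row 0: (0,1)Q 1/2 satisfied · (0,4)P 3/3 satisfied · (0,5)P 2/2 satisfied
Row 1: (1,0)P 1/4 not · (1,1)Q 3/5 satisfied · (1,3)P 3/4 satisfied · (1,5)P 3/4 satisfied
Row 2: (2,0)Q 1/5 not · (2,1)P 4/7 satisfied · (2,2)Q 1/7 not · (2,3)P 5/6 satisfied · (2,4)P 6/7 satisfied · (2,5)Q 0/4 not
Row 3: (3,0)P 2/5 not · (3,1)P 3/7 not · (3,2)P 4/6 satisfied · (3,3)P 4/5 satisfied · (3,4)P 5/6 satisfied · (3,5)P 3/4 satisfied
Row 4: (4,0)Q 1/3 not · (4,1)Q 1/4 not · (4,5)P 2/2 satisfied
Unsatisfied: (1,0), (2,0), (2,2), (2,5), (3,0), (3,1), (4,0), (4,1) — 8 in total.

8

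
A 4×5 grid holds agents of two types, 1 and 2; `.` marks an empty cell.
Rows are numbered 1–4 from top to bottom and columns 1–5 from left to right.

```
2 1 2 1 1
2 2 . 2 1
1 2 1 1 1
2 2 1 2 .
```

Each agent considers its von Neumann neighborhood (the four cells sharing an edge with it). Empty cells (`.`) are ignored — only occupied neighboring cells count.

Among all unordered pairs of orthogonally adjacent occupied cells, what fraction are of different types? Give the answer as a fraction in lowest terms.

Scan each occupied cell's neighbors to the right and below so each pair is counted once.
Row 1: 2(1,1)–1(1,2)≠ 2(1,1)–2(2,1)= 1(1,2)–2(1,3)≠ 1(1,2)–2(2,2)≠ 2(1,3)–1(1,4)≠ 1(1,4)–1(1,5)= 1(1,4)–2(2,4)≠ 1(1,5)–1(2,5)=  → 5/8 unlike.
Row 2: 2(2,1)–2(2,2)= 2(2,1)–1(3,1)≠ 2(2,2)–2(3,2)= 2(2,4)–1(2,5)≠ 2(2,4)–1(3,4)≠ 1(2,5)–1(3,5)=  → 3/6 unlike.
Row 3: 1(3,1)–2(3,2)≠ 1(3,1)–2(4,1)≠ 2(3,2)–1(3,3)≠ 2(3,2)–2(4,2)= 1(3,3)–1(3,4)= 1(3,3)–1(4,3)= 1(3,4)–1(3,5)= 1(3,4)–2(4,4)≠  → 4/8 unlike.
Row 4: 2(4,1)–2(4,2)= 2(4,2)–1(4,3)≠ 1(4,3)–2(4,4)≠  → 2/3 unlike.
Total adjacent occupied pairs: 25; unlike-type pairs: 14.
14/25 is already in lowest terms.

14/25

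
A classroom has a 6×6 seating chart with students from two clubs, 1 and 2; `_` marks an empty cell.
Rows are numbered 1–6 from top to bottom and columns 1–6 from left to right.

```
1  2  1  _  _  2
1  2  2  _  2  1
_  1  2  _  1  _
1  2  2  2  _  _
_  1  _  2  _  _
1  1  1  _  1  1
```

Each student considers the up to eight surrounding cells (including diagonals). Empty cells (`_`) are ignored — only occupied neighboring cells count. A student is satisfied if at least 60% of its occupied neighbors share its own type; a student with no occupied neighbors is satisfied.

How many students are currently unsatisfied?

13

Row 1: (1,1)1 1/3 ✗ · (1,2)2 2/5 ✗ · (1,3)1 0/3 ✗ · (1,6)2 1/2 ✗
Row 2: (2,1)1 2/4 ✗ · (2,2)2 3/7 ✗ · (2,3)2 3/5 ✓ · (2,5)2 1/3 ✗ · (2,6)1 1/3 ✗
Row 3: (3,2)1 2/7 ✗ · (3,3)2 5/6 ✓ · (3,5)1 1/3 ✗
Row 4: (4,1)1 2/3 ✓ · (4,2)2 2/5 ✗ · (4,3)2 4/6 ✓ · (4,4)2 3/4 ✓
Row 5: (5,2)1 4/6 ✓ · (5,4)2 2/4 ✗
Row 6: (6,1)1 2/2 ✓ · (6,2)1 3/3 ✓ · (6,3)1 2/3 ✓ · (6,5)1 1/2 ✗ · (6,6)1 1/1 ✓
Unsatisfied: (1,1), (1,2), (1,3), (1,6), (2,1), (2,2), (2,5), (2,6), (3,2), (3,5), (4,2), (5,4), (6,5) — 13 in total.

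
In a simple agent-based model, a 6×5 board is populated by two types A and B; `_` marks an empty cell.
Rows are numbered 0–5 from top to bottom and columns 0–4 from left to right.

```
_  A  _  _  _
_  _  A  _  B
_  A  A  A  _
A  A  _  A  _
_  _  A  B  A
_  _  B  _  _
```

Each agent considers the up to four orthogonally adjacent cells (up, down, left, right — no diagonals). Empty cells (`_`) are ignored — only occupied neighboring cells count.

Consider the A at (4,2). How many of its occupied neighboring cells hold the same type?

0

Occupied neighbors of (4,2): (5,2)=B, (4,3)=B.
Same type (A): 0 of 2.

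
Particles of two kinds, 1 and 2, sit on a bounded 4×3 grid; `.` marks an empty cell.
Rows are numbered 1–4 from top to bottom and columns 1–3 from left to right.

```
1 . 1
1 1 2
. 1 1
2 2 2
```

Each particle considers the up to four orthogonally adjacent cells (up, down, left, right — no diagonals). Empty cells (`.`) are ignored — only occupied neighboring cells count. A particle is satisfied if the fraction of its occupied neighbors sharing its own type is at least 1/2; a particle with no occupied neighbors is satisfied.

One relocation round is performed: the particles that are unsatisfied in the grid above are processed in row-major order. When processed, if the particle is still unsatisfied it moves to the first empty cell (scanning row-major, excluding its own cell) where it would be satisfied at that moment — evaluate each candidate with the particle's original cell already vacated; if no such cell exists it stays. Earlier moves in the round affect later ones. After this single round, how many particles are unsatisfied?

Initially unsatisfied (in order): (1,3), (2,3), (3,3).
  (1,3) → (1,2).
  (2,3): no empty cell satisfies it; stays.
  (3,3) → (1,3).
Resulting grid:
1 1 1
1 1 2
. 1 .
2 2 2
Unsatisfied now: (2,3).

1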